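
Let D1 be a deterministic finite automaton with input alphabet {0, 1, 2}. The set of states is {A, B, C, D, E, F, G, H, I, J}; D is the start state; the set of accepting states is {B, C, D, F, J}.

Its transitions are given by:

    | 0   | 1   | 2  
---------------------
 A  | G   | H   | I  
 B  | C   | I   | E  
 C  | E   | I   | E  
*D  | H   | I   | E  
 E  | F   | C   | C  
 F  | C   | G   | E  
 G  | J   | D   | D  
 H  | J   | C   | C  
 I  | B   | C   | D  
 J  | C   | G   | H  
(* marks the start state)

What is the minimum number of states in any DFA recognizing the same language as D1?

3

First remove the unreachable states {A}; 9 states remain.
Initial partition by acceptance: {B,C,D,F,J} | {E,G,H,I}.
Refine {B,C,D,F,J} on symbol 0: members go to different blocks, giving {B,F,J} and {C,D}.
Stable partition: {B,F,J} | {E,G,H,I} | {C,D} — 3 equivalence classes.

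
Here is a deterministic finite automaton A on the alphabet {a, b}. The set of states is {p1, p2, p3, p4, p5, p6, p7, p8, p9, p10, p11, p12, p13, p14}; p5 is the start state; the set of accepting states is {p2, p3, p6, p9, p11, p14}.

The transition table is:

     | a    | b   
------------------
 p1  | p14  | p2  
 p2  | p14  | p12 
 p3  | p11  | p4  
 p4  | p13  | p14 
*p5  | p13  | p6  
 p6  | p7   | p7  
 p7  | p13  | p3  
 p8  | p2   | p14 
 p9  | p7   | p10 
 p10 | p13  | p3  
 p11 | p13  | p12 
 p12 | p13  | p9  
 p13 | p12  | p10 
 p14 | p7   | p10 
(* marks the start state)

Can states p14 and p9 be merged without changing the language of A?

Yes

First remove the unreachable states {p1,p2,p8}; 11 states remain.
P0 = {p3,p6,p9,p11,p14} | {p4,p5,p7,p10,p12,p13}.
On input a, block {p3,p6,p9,p11,p14} splits into {p6,p9,p11,p14} and {p3}.
On input b, block {p4,p5,p7,p10,p12,p13} splits into {p4,p5,p12} and {p7,p10} and {p13}.
Split {p6,p9,p11,p14} by δ(·,a) → {p6,p9,p14} and {p11}.
No further refinement is possible. Final partition (6 blocks): {p6,p9,p14} | {p4,p5,p12} | {p3} | {p7,p10} | {p13} | {p11}.
p14 and p9 lie in the same block of the stable partition, so they are equivalent — no string distinguishes them.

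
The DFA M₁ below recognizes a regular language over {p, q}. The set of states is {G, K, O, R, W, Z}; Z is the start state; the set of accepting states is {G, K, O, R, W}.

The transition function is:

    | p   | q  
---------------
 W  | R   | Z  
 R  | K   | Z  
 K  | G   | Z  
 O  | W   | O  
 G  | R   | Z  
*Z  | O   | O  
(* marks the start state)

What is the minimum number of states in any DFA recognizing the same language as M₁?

3

Start with accepting vs non-accepting: {G,K,O,R,W} | {Z}.
Split {G,K,O,R,W} by δ(·,q) → {G,K,R,W} and {O}.
The partition is now stable with 3 blocks: {G,K,R,W} | {Z} | {O}.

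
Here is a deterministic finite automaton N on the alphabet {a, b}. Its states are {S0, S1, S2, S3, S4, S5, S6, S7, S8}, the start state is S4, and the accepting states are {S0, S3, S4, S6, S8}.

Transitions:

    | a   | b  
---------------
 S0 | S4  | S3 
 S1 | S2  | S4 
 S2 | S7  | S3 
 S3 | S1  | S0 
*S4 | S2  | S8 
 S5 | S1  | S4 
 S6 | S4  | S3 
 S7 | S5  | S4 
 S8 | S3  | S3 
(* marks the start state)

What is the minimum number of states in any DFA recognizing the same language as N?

3

Reachable states from the start: {S0,S1,S2,S3,S4,S5,S7,S8}. Unreachable: {S6} — drop them.
P0 = {S0,S3,S4,S8} | {S1,S2,S5,S7}.
Refine {S0,S3,S4,S8} on symbol a: members go to different blocks, giving {S0,S8} and {S3,S4}.
The partition is now stable with 3 blocks: {S0,S8} | {S1,S2,S5,S7} | {S3,S4}.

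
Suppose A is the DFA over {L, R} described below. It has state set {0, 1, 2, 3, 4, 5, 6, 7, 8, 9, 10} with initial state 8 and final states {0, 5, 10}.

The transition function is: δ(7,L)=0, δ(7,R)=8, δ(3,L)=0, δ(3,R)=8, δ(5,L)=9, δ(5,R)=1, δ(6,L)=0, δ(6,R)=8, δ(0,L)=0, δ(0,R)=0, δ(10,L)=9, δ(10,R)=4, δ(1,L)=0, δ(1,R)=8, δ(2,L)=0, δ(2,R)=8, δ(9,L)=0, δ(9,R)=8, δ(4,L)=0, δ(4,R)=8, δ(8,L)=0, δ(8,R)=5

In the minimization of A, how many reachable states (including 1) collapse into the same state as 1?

States {2,3,4,6,7,10} cannot be reached from the start state, so discard them.
Start with accepting vs non-accepting: {0,5} | {1,8,9}.
Split {0,5} by δ(·,L) → {0} and {5}.
Split {1,8,9} by δ(·,R) → {1,9} and {8}.
No further refinement is possible. Final partition (4 blocks): {0} | {1,9} | {5} | {8}.
The equivalence class containing 1 is {1,9}, of size 2.

2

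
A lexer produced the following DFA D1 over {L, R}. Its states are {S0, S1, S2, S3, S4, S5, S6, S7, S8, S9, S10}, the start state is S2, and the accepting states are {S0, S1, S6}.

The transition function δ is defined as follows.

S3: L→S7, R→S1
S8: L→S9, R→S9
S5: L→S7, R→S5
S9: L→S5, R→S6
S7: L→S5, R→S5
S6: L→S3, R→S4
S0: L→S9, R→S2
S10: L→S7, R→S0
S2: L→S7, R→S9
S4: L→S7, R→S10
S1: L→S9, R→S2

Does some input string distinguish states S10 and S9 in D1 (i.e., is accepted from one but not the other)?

First remove the unreachable states {S8}; 10 states remain.
Start with accepting vs non-accepting: {S0,S1,S6} | {S2,S3,S4,S5,S7,S9,S10}.
Refine {S2,S3,S4,S5,S7,S9,S10} on symbol R: members go to different blocks, giving {S2,S4,S5,S7} and {S3,S9,S10}.
On input R, block {S2,S4,S5,S7} splits into {S2,S4} and {S5,S7}.
The partition is now stable with 4 blocks: {S0,S1,S6} | {S2,S4} | {S3,S9,S10} | {S5,S7}.
S10 and S9 lie in the same block of the stable partition, so they are equivalent — no string distinguishes them.

No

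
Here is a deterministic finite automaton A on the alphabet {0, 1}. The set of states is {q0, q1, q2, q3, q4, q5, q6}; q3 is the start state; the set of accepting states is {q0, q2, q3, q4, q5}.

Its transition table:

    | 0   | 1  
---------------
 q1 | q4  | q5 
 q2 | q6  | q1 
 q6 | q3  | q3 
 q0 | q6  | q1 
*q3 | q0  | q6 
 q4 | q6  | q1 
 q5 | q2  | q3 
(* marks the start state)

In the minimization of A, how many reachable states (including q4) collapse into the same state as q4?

All states are reachable from the start state.
P0 = {q0,q2,q3,q4,q5} | {q1,q6}.
On input 0, block {q0,q2,q3,q4,q5} splits into {q0,q2,q4} and {q3,q5}.
Split {q1,q6} by δ(·,0) → {q1} and {q6}.
On input 1, block {q3,q5} splits into {q3} and {q5}.
No further refinement is possible. Final partition (5 blocks): {q0,q2,q4} | {q1} | {q3} | {q6} | {q5}.
State q4 belongs to the block {q0,q2,q4}, which has 3 states.

3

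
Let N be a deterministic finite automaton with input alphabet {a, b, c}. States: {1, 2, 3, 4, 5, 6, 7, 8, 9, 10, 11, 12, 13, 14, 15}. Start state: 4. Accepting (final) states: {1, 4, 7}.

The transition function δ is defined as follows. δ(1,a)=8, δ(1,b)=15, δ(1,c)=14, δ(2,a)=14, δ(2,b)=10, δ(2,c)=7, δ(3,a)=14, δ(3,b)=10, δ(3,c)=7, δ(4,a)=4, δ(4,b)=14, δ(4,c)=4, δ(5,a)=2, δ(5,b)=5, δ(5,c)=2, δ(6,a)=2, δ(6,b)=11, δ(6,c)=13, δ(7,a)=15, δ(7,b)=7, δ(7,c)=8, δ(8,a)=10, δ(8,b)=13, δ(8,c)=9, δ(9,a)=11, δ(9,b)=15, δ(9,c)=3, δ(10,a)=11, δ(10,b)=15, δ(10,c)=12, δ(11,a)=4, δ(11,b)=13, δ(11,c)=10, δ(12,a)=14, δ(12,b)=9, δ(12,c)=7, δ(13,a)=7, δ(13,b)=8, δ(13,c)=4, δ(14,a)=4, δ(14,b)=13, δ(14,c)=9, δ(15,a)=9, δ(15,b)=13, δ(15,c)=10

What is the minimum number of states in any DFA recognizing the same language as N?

7

States {1,2,5,6} cannot be reached from the start state, so discard them.
Initial partition by acceptance: {4,7} | {3,8,9,10,11,12,13,14,15}.
On input a, block {4,7} splits into {4} and {7}.
Refine {3,8,9,10,11,12,13,14,15} on symbol a: members go to different blocks, giving {3,8,9,10,12,15} and {11,14} and {13}.
Split {3,8,9,10,12,15} by δ(·,a) → {3,9,10,12} and {8,15}.
Refine {3,9,10,12} on symbol b: members go to different blocks, giving {3,12} and {9,10}.
No further refinement is possible. Final partition (7 blocks): {4} | {3,12} | {7} | {11,14} | {13} | {8,15} | {9,10}.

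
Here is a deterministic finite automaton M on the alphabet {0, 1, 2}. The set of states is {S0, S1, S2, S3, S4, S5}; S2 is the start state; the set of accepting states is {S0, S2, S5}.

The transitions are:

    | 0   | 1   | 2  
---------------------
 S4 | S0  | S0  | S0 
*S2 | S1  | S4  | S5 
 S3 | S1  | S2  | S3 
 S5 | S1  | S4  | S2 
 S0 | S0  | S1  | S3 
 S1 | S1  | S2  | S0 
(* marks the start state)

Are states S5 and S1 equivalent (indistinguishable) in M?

Start with accepting vs non-accepting: {S0,S2,S5} | {S1,S3,S4}.
Refine {S0,S2,S5} on symbol 0: members go to different blocks, giving {S2,S5} and {S0}.
Split {S1,S3,S4} by δ(·,0) → {S1,S3} and {S4}.
Refine {S1,S3} on symbol 2: members go to different blocks, giving {S1} and {S3}.
No further refinement is possible. Final partition (5 blocks): {S2,S5} | {S1} | {S0} | {S4} | {S3}.
S5 and S1 end up in different blocks, so they are distinguishable. For instance, the string 'ε' is accepted from only S5.

No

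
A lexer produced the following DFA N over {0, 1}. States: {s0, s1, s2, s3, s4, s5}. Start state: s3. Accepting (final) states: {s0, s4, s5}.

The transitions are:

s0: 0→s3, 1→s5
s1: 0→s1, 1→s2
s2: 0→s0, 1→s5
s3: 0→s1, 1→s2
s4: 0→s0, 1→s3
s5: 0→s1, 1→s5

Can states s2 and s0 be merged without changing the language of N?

Reachable states from the start: {s0,s1,s2,s3,s5}. Unreachable: {s4} — drop them.
Initial partition by acceptance: {s0,s5} | {s1,s2,s3}.
On input 0, block {s1,s2,s3} splits into {s1,s3} and {s2}.
The partition is now stable with 3 blocks: {s0,s5} | {s1,s3} | {s2}.
s2 and s0 end up in different blocks, so they are distinguishable. For instance, the string 'ε' is accepted from only s0.

No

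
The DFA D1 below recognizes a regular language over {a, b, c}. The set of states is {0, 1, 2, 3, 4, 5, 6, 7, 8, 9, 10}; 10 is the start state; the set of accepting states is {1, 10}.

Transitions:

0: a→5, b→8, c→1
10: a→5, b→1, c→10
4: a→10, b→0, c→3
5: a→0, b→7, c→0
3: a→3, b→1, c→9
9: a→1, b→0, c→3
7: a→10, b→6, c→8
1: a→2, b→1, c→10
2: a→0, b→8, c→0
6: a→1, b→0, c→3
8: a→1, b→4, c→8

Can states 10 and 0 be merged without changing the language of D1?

Every state is reachable, so we keep all 11.
Initial partition by acceptance: {1,10} | {0,2,3,4,5,6,7,8,9}.
Refine {0,2,3,4,5,6,7,8,9} on symbol a: members go to different blocks, giving {4,6,7,8,9} and {0,2,3,5}.
Refine {4,6,7,8,9} on symbol b: members go to different blocks, giving {4,6,9} and {7,8}.
Refine {0,2,3,5} on symbol b: members go to different blocks, giving {0,2,5} and {3}.
Refine {0,2,5} on symbol c: members go to different blocks, giving {2,5} and {0}.
No further refinement is possible. Final partition (6 blocks): {1,10} | {4,6,9} | {2,5} | {7,8} | {3} | {0}.
10 and 0 end up in different blocks, so they are distinguishable. For instance, the string 'ε' is accepted from only 10.

No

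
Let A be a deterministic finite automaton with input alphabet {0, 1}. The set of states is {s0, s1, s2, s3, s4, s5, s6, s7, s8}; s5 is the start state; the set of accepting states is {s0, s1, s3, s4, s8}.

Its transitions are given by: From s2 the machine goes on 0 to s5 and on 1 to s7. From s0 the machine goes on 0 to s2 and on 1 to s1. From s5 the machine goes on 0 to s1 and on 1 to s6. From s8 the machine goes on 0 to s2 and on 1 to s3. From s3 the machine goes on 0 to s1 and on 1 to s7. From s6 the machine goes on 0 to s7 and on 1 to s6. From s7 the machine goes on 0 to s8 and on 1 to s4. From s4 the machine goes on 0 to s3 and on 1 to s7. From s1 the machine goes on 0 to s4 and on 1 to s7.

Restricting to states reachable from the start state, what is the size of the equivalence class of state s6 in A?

Reachable states from the start: {s1,s2,s3,s4,s5,s6,s7,s8}. Unreachable: {s0} — drop them.
P0 = {s1,s3,s4,s8} | {s2,s5,s6,s7}.
Split {s1,s3,s4,s8} by δ(·,0) → {s1,s3,s4} and {s8}.
Refine {s2,s5,s6,s7} on symbol 0: members go to different blocks, giving {s2,s6} and {s5} and {s7}.
Split {s2,s6} by δ(·,0) → {s2} and {s6}.
No further refinement is possible. Final partition (6 blocks): {s1,s3,s4} | {s2} | {s8} | {s5} | {s7} | {s6}.
State s6 belongs to the block {s6}, which has 1 states.

1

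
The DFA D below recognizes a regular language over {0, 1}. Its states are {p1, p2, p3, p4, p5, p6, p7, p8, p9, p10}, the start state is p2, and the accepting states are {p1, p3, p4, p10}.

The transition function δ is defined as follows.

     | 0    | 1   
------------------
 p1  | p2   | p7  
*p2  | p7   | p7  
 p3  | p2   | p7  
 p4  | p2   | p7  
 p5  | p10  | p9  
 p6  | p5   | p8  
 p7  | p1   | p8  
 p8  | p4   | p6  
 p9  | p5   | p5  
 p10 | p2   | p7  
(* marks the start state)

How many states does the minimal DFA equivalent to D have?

First remove the unreachable states {p3}; 9 states remain.
Start with accepting vs non-accepting: {p1,p4,p10} | {p2,p5,p6,p7,p8,p9}.
Refine {p2,p5,p6,p7,p8,p9} on symbol 0: members go to different blocks, giving {p2,p6,p9} and {p5,p7,p8}.
On input 1, block {p5,p7,p8} splits into {p5,p8} and {p7}.
Split {p2,p6,p9} by δ(·,0) → {p6,p9} and {p2}.
The partition is now stable with 5 blocks: {p1,p4,p10} | {p6,p9} | {p5,p8} | {p7} | {p2}.

5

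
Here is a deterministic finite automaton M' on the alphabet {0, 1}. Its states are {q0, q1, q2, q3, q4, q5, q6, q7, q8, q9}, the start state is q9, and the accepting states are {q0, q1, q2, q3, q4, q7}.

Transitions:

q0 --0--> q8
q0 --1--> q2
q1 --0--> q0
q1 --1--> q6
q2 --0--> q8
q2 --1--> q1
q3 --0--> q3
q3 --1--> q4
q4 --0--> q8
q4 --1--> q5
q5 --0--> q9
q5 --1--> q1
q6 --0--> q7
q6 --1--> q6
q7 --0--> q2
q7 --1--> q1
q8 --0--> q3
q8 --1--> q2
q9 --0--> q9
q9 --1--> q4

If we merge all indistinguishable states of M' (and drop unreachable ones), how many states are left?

All states are reachable from the start state.
Start with accepting vs non-accepting: {q0,q1,q2,q3,q4,q7} | {q5,q6,q8,q9}.
On input 0, block {q0,q1,q2,q3,q4,q7} splits into {q0,q2,q4} and {q1,q3,q7}.
Split {q0,q2,q4} by δ(·,1) → {q0} and {q2} and {q4}.
Refine {q5,q6,q8,q9} on symbol 0: members go to different blocks, giving {q5,q9} and {q6,q8}.
Refine {q5,q9} on symbol 1: members go to different blocks, giving {q5} and {q9}.
Split {q1,q3,q7} by δ(·,0) → {q1} and {q3} and {q7}.
On input 0, block {q6,q8} splits into {q6} and {q8}.
The partition is now stable with 10 blocks: {q0} | {q5} | {q1} | {q2} | {q4} | {q6} | {q9} | {q3} | {q7} | {q8}.

10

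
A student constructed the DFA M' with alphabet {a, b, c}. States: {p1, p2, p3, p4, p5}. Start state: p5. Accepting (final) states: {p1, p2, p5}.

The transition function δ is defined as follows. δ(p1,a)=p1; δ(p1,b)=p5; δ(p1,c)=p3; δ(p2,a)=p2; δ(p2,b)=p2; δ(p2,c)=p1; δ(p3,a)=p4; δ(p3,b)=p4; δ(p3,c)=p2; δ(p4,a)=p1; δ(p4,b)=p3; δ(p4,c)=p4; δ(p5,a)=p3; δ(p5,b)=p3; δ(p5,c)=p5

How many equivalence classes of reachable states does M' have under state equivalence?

Start with accepting vs non-accepting: {p1,p2,p5} | {p3,p4}.
Refine {p1,p2,p5} on symbol a: members go to different blocks, giving {p1,p2} and {p5}.
On input b, block {p1,p2} splits into {p1} and {p2}.
Refine {p3,p4} on symbol a: members go to different blocks, giving {p3} and {p4}.
No further refinement is possible. Final partition (5 blocks): {p1} | {p3} | {p5} | {p2} | {p4}.

5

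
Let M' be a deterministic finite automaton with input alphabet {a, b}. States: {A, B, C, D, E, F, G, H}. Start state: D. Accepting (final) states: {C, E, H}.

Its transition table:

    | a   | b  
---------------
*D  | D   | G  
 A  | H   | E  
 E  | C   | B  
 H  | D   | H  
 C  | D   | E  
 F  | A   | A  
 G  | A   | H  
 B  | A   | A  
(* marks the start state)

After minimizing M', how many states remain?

States {F} cannot be reached from the start state, so discard them.
Start with accepting vs non-accepting: {C,E,H} | {A,B,D,G}.
On input a, block {C,E,H} splits into {C,H} and {E}.
Refine {C,H} on symbol b: members go to different blocks, giving {C} and {H}.
Refine {A,B,D,G} on symbol a: members go to different blocks, giving {B,D,G} and {A}.
On input a, block {B,D,G} splits into {B,G} and {D}.
Refine {B,G} on symbol b: members go to different blocks, giving {B} and {G}.
No further refinement is possible. Final partition (7 blocks): {C} | {B} | {E} | {H} | {A} | {D} | {G}.

7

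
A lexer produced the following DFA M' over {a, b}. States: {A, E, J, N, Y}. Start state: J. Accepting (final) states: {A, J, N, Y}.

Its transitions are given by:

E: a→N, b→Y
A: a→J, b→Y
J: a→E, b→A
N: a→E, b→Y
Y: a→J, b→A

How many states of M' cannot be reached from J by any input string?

A breadth-first search from the start state visits every state.

0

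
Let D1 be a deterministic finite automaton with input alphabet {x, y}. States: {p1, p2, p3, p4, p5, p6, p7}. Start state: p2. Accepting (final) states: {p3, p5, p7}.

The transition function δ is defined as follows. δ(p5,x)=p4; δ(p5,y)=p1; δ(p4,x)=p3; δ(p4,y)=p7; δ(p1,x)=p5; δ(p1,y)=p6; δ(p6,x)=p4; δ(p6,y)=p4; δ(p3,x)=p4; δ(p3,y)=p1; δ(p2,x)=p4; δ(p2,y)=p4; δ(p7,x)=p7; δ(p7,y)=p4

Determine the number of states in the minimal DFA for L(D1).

Every state is reachable, so we keep all 7.
P0 = {p3,p5,p7} | {p1,p2,p4,p6}.
Split {p3,p5,p7} by δ(·,x) → {p3,p5} and {p7}.
On input x, block {p1,p2,p4,p6} splits into {p1,p4} and {p2,p6}.
Refine {p1,p4} on symbol y: members go to different blocks, giving {p1} and {p4}.
The partition is now stable with 5 blocks: {p3,p5} | {p1} | {p7} | {p2,p6} | {p4}.

5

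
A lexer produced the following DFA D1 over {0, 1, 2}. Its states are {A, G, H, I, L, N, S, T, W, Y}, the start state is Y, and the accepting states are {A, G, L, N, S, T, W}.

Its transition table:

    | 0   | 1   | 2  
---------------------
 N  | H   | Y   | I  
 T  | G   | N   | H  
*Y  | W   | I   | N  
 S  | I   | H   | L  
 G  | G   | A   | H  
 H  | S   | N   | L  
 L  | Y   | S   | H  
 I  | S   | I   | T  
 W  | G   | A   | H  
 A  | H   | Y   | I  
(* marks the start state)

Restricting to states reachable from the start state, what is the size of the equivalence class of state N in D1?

2

All states are reachable from the start state.
Initial partition by acceptance: {A,G,L,N,S,T,W} | {H,I,Y}.
Refine {A,G,L,N,S,T,W} on symbol 0: members go to different blocks, giving {A,L,N,S} and {G,T,W}.
Refine {A,L,N,S} on symbol 1: members go to different blocks, giving {A,N,S} and {L}.
On input 2, block {A,N,S} splits into {A,N} and {S}.
On input 0, block {H,I,Y} splits into {H,I} and {Y}.
Refine {H,I} on symbol 1: members go to different blocks, giving {H} and {I}.
Stable partition: {A,N} | {H} | {G,T,W} | {L} | {S} | {Y} | {I} — 7 equivalence classes.
The equivalence class containing N is {A,N}, of size 2.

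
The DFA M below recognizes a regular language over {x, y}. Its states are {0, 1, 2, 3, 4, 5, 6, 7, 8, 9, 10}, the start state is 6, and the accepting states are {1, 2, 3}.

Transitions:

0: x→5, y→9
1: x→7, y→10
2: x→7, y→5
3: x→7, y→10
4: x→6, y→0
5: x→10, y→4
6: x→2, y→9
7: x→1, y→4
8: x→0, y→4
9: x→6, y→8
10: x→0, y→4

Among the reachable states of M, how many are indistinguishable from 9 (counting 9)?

First remove the unreachable states {3}; 10 states remain.
P0 = {1,2} | {0,4,5,6,7,8,9,10}.
Split {0,4,5,6,7,8,9,10} by δ(·,x) → {0,4,5,8,9,10} and {6,7}.
Split {0,4,5,8,9,10} by δ(·,x) → {0,5,8,10} and {4,9}.
Stable partition: {1,2} | {0,5,8,10} | {6,7} | {4,9} — 4 equivalence classes.
The equivalence class containing 9 is {4,9}, of size 2.

2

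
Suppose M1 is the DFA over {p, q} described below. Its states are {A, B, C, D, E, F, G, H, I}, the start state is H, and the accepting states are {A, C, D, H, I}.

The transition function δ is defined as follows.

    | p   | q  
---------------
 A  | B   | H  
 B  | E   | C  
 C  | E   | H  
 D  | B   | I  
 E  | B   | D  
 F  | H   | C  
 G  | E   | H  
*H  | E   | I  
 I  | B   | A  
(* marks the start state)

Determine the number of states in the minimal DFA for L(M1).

First remove the unreachable states {F,G}; 7 states remain.
P0 = {A,C,D,H,I} | {B,E}.
Stable partition: {A,C,D,H,I} | {B,E} — 2 equivalence classes.

2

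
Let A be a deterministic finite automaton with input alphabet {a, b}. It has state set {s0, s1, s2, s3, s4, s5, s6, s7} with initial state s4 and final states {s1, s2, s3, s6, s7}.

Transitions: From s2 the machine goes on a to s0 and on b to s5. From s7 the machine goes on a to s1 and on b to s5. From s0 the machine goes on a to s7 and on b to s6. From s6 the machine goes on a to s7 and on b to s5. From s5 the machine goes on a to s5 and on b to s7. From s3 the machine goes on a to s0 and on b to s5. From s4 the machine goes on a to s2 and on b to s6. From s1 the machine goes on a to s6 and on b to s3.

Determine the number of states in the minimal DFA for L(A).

7

P0 = {s1,s2,s3,s6,s7} | {s0,s4,s5}.
On input a, block {s1,s2,s3,s6,s7} splits into {s1,s6,s7} and {s2,s3}.
Split {s1,s6,s7} by δ(·,b) → {s6,s7} and {s1}.
Refine {s6,s7} on symbol a: members go to different blocks, giving {s6} and {s7}.
Refine {s0,s4,s5} on symbol a: members go to different blocks, giving {s0} and {s4} and {s5}.
No further refinement is possible. Final partition (7 blocks): {s6} | {s0} | {s2,s3} | {s1} | {s7} | {s4} | {s5}.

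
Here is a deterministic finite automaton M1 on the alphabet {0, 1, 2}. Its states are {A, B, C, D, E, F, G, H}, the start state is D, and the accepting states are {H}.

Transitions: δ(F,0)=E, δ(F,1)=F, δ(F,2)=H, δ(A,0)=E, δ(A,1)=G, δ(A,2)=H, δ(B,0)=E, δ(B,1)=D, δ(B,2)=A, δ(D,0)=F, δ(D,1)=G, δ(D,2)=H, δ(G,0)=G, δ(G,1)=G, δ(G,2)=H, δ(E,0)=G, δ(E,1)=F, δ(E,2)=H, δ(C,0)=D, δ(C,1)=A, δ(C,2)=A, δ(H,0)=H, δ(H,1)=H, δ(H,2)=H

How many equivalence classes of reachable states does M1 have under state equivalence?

2

First remove the unreachable states {A,B,C}; 5 states remain.
Initial partition by acceptance: {H} | {D,E,F,G}.
Stable partition: {H} | {D,E,F,G} — 2 equivalence classes.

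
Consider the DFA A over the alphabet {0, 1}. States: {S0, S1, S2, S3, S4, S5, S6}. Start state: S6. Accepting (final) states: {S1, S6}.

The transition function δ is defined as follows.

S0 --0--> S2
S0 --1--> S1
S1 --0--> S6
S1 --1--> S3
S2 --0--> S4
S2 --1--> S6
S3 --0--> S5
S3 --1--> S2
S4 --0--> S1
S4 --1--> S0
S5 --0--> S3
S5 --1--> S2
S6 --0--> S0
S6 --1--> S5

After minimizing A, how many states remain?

Every state is reachable, so we keep all 7.
P0 = {S1,S6} | {S0,S2,S3,S4,S5}.
Split {S1,S6} by δ(·,0) → {S1} and {S6}.
Refine {S0,S2,S3,S4,S5} on symbol 0: members go to different blocks, giving {S0,S2,S3,S5} and {S4}.
Split {S0,S2,S3,S5} by δ(·,0) → {S0,S3,S5} and {S2}.
Refine {S0,S3,S5} on symbol 0: members go to different blocks, giving {S3,S5} and {S0}.
No further refinement is possible. Final partition (6 blocks): {S1} | {S3,S5} | {S6} | {S4} | {S2} | {S0}.

6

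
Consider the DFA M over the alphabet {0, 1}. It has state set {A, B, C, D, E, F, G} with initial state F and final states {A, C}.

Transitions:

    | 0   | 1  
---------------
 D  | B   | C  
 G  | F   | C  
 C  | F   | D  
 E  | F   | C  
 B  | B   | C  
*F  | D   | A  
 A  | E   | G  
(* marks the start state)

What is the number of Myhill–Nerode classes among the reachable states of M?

All states are reachable from the start state.
Initial partition by acceptance: {A,C} | {B,D,E,F,G}.
The partition is now stable with 2 blocks: {A,C} | {B,D,E,F,G}.

2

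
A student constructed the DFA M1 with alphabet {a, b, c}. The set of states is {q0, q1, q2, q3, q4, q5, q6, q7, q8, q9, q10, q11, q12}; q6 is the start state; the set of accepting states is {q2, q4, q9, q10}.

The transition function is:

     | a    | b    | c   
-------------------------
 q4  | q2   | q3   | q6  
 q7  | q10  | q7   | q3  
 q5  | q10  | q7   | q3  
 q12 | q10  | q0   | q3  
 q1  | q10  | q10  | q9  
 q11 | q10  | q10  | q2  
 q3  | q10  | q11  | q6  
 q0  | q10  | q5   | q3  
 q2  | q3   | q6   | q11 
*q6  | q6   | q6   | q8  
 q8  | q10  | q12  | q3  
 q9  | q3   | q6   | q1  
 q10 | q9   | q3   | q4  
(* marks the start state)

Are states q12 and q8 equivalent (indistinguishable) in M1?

Yes

Start with accepting vs non-accepting: {q2,q4,q9,q10} | {q0,q1,q3,q5,q6,q7,q8,q11,q12}.
Split {q2,q4,q9,q10} by δ(·,a) → {q2,q9} and {q4,q10}.
On input a, block {q0,q1,q3,q5,q6,q7,q8,q11,q12} splits into {q0,q1,q3,q5,q7,q8,q11,q12} and {q6}.
Split {q0,q1,q3,q5,q7,q8,q11,q12} by δ(·,b) → {q0,q3,q5,q7,q8,q12} and {q1,q11}.
Refine {q0,q3,q5,q7,q8,q12} on symbol b: members go to different blocks, giving {q0,q5,q7,q8,q12} and {q3}.
Refine {q4,q10} on symbol c: members go to different blocks, giving {q4} and {q10}.
Stable partition: {q2,q9} | {q0,q5,q7,q8,q12} | {q4} | {q6} | {q1,q11} | {q3} | {q10} — 7 equivalence classes.
q12 and q8 lie in the same block of the stable partition, so they are equivalent — no string distinguishes them.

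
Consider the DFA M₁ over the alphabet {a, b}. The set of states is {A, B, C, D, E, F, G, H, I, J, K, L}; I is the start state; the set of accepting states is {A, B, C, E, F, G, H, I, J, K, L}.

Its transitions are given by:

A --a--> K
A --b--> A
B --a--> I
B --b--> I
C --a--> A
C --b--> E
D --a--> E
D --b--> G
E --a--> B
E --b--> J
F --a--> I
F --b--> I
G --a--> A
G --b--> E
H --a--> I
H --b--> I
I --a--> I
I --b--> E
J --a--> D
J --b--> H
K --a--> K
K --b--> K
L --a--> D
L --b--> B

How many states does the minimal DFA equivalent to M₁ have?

Reachable states from the start: {A,B,D,E,G,H,I,J,K}. Unreachable: {C,F,L} — drop them.
Initial partition by acceptance: {A,B,E,G,H,I,J,K} | {D}.
Split {A,B,E,G,H,I,J,K} by δ(·,a) → {A,B,E,G,H,I,K} and {J}.
On input b, block {A,B,E,G,H,I,K} splits into {A,B,G,H,I,K} and {E}.
Refine {A,B,G,H,I,K} on symbol b: members go to different blocks, giving {A,B,H,K} and {G,I}.
Refine {A,B,H,K} on symbol a: members go to different blocks, giving {A,K} and {B,H}.
On input a, block {G,I} splits into {G} and {I}.
Stable partition: {A,K} | {D} | {J} | {E} | {G} | {B,H} | {I} — 7 equivalence classes.

7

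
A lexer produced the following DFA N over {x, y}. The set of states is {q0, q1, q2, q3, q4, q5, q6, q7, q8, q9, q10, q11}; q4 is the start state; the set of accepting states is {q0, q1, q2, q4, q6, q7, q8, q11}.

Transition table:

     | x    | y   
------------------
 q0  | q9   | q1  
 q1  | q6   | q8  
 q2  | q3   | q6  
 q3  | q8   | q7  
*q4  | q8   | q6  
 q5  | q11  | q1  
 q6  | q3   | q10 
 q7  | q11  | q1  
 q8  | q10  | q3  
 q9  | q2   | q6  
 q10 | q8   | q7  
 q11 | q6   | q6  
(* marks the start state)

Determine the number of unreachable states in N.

4

Starting at q4 and following transitions, the reachable set is {q1, q3, q4, q6, q7, q8, q10, q11}. That leaves q0, q2, q5, q9 unreachable — 4 in total.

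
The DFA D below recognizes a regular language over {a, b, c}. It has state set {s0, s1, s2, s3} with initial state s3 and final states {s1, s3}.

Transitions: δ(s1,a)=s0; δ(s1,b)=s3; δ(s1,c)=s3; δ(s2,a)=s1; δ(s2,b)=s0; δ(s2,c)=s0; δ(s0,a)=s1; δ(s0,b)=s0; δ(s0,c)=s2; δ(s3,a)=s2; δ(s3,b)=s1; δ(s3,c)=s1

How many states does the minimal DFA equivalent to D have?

2

Every state is reachable, so we keep all 4.
Initial partition by acceptance: {s1,s3} | {s0,s2}.
Stable partition: {s1,s3} | {s0,s2} — 2 equivalence classes.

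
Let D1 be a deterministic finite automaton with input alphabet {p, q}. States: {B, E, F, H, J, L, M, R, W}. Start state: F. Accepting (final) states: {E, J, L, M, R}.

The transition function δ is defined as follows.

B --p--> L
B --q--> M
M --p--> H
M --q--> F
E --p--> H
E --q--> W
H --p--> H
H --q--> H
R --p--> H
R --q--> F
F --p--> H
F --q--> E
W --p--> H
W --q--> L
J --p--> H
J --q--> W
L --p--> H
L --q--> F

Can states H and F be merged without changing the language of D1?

States {B,J,M,R} cannot be reached from the start state, so discard them.
P0 = {E,L} | {F,H,W}.
Refine {F,H,W} on symbol q: members go to different blocks, giving {F,W} and {H}.
Stable partition: {E,L} | {F,W} | {H} — 3 equivalence classes.
H and F end up in different blocks, so they are distinguishable. For instance, the string 'q' is accepted from only F.

No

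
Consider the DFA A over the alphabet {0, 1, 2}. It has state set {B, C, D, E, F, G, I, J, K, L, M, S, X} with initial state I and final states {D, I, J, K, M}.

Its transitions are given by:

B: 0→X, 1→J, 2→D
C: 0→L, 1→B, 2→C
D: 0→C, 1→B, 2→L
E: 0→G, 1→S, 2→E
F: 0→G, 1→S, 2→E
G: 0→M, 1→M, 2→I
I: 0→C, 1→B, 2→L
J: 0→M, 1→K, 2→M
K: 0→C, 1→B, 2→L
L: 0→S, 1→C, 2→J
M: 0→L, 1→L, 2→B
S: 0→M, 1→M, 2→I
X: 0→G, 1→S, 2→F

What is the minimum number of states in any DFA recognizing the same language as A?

8

All states are reachable from the start state.
Initial partition by acceptance: {D,I,J,K,M} | {B,C,E,F,G,L,S,X}.
Split {D,I,J,K,M} by δ(·,0) → {D,I,K,M} and {J}.
Split {B,C,E,F,G,L,S,X} by δ(·,0) → {B,C,E,F,L,X} and {G,S}.
On input 0, block {B,C,E,F,L,X} splits into {E,F,L,X} and {B,C}.
Refine {D,I,K,M} on symbol 0: members go to different blocks, giving {D,I,K} and {M}.
Refine {E,F,L,X} on symbol 1: members go to different blocks, giving {E,F,X} and {L}.
Split {B,C} by δ(·,0) → {B} and {C}.
No further refinement is possible. Final partition (8 blocks): {D,I,K} | {E,F,X} | {J} | {G,S} | {B} | {M} | {L} | {C}.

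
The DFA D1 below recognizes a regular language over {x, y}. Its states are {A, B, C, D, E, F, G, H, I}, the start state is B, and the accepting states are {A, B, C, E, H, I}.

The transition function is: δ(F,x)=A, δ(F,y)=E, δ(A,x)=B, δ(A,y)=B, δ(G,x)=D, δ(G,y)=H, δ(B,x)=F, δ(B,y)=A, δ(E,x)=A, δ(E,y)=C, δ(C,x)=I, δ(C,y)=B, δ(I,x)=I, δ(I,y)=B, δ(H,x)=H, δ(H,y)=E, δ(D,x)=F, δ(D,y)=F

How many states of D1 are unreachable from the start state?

No path from B leads to D, G, H; the other 6 states are all reachable.

3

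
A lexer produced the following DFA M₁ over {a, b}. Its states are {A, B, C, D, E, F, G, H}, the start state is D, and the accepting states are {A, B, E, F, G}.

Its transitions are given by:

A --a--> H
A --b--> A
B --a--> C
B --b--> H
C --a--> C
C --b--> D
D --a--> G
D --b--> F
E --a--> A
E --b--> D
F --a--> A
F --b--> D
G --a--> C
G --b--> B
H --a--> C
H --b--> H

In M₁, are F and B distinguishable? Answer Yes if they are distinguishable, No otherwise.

Reachable states from the start: {A,B,C,D,F,G,H}. Unreachable: {E} — drop them.
Initial partition by acceptance: {A,B,F,G} | {C,D,H}.
Split {A,B,F,G} by δ(·,a) → {A,B,G} and {F}.
Refine {A,B,G} on symbol b: members go to different blocks, giving {A,G} and {B}.
Split {A,G} by δ(·,b) → {A} and {G}.
Split {C,D,H} by δ(·,a) → {C,H} and {D}.
Refine {C,H} on symbol b: members go to different blocks, giving {C} and {H}.
The partition is now stable with 7 blocks: {A} | {C} | {F} | {B} | {G} | {D} | {H}.
F and B end up in different blocks, so they are distinguishable. For instance, the string 'a' is accepted from only F.

Yes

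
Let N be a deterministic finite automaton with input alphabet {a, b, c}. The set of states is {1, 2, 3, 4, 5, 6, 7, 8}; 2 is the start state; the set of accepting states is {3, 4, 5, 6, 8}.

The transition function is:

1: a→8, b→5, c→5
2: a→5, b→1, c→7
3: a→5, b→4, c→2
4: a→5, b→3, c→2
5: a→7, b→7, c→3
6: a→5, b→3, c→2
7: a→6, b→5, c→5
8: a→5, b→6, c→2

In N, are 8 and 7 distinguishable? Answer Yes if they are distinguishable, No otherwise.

Yes

Start with accepting vs non-accepting: {3,4,5,6,8} | {1,2,7}.
Refine {3,4,5,6,8} on symbol a: members go to different blocks, giving {3,4,6,8} and {5}.
Split {1,2,7} by δ(·,a) → {1,7} and {2}.
The partition is now stable with 4 blocks: {3,4,6,8} | {1,7} | {5} | {2}.
8 and 7 end up in different blocks, so they are distinguishable. For instance, the string 'ε' is accepted from only 8.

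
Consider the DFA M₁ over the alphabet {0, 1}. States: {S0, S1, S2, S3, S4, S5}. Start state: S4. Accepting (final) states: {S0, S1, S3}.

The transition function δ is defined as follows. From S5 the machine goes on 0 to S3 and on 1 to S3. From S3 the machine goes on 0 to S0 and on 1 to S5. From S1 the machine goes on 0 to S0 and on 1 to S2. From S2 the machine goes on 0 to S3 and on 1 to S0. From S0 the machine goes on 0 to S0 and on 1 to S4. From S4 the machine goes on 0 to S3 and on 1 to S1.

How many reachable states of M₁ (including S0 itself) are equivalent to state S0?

3

Every state is reachable, so we keep all 6.
P0 = {S0,S1,S3} | {S2,S4,S5}.
The partition is now stable with 2 blocks: {S0,S1,S3} | {S2,S4,S5}.
The equivalence class containing S0 is {S0,S1,S3}, of size 3.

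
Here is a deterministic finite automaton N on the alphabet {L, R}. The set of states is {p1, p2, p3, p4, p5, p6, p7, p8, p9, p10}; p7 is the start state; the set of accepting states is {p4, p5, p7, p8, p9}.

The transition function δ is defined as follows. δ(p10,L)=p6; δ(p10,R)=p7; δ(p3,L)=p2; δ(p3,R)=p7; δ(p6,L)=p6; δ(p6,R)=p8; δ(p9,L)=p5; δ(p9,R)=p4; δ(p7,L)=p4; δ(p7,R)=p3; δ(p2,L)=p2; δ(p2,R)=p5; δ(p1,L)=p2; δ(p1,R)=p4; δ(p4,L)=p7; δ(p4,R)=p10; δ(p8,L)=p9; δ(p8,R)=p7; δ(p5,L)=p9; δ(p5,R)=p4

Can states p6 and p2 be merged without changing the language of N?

Yes

States {p1} cannot be reached from the start state, so discard them.
Start with accepting vs non-accepting: {p4,p5,p7,p8,p9} | {p2,p3,p6,p10}.
Refine {p4,p5,p7,p8,p9} on symbol R: members go to different blocks, giving {p5,p8,p9} and {p4,p7}.
Split {p2,p3,p6,p10} by δ(·,R) → {p2,p6} and {p3,p10}.
The partition is now stable with 4 blocks: {p5,p8,p9} | {p2,p6} | {p4,p7} | {p3,p10}.
p6 and p2 lie in the same block of the stable partition, so they are equivalent — no string distinguishes them.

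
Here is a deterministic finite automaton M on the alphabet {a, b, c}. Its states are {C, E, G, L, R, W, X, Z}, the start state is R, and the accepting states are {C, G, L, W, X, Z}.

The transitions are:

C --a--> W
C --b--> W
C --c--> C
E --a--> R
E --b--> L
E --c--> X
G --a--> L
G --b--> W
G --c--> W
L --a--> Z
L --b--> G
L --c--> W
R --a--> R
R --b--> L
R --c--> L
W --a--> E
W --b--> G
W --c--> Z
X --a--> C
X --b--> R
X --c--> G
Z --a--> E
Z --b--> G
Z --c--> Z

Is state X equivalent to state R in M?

No

All states are reachable from the start state.
Initial partition by acceptance: {C,G,L,W,X,Z} | {E,R}.
Split {C,G,L,W,X,Z} by δ(·,a) → {C,G,L,X} and {W,Z}.
On input a, block {C,G,L,X} splits into {G,X} and {C,L}.
Split {G,X} by δ(·,b) → {X} and {G}.
On input c, block {E,R} splits into {R} and {E}.
On input b, block {C,L} splits into {L} and {C}.
No further refinement is possible. Final partition (7 blocks): {X} | {R} | {W,Z} | {L} | {G} | {E} | {C}.
X and R end up in different blocks, so they are distinguishable. For instance, the string 'ε' is accepted from only X.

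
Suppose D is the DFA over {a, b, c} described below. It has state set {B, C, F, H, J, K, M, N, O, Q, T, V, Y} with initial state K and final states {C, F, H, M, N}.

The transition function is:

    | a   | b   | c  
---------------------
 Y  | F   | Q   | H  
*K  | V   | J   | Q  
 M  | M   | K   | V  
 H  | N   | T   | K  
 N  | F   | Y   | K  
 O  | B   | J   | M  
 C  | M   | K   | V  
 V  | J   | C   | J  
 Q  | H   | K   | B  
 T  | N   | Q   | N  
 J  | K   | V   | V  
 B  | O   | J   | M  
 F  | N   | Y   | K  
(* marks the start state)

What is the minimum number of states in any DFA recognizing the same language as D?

8

Initial partition by acceptance: {C,F,H,M,N} | {B,J,K,O,Q,T,V,Y}.
On input a, block {B,J,K,O,Q,T,V,Y} splits into {B,J,K,O,V} and {Q,T,Y}.
Refine {C,F,H,M,N} on symbol b: members go to different blocks, giving {F,H,N} and {C,M}.
Refine {B,J,K,O,V} on symbol b: members go to different blocks, giving {B,J,K,O} and {V}.
Split {B,J,K,O} by δ(·,a) → {B,J,O} and {K}.
Split {B,J,O} by δ(·,a) → {B,O} and {J}.
Split {Q,T,Y} by δ(·,b) → {T,Y} and {Q}.
The partition is now stable with 8 blocks: {F,H,N} | {B,O} | {T,Y} | {C,M} | {V} | {K} | {J} | {Q}.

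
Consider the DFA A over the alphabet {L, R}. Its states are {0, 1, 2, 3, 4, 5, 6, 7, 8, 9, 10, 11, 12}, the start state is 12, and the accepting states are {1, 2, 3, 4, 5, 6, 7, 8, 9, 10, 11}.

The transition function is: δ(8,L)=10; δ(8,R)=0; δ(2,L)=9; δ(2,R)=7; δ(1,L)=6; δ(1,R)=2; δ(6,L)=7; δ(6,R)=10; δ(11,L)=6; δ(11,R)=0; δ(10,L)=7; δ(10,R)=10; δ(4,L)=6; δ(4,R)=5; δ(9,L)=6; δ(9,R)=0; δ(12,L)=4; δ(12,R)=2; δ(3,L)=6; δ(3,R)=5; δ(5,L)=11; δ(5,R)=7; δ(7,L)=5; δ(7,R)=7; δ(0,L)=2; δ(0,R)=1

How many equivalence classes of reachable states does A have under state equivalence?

States {3,8} cannot be reached from the start state, so discard them.
Initial partition by acceptance: {1,2,4,5,6,7,9,10,11} | {0,12}.
Split {1,2,4,5,6,7,9,10,11} by δ(·,R) → {1,2,4,5,6,7,10} and {9,11}.
Split {1,2,4,5,6,7,10} by δ(·,L) → {1,4,6,7,10} and {2,5}.
Split {1,4,6,7,10} by δ(·,L) → {1,4,6,10} and {7}.
On input L, block {1,4,6,10} splits into {1,4} and {6,10}.
Split {0,12} by δ(·,L) → {0} and {12}.
Stable partition: {1,4} | {0} | {9,11} | {2,5} | {7} | {6,10} | {12} — 7 equivalence classes.

7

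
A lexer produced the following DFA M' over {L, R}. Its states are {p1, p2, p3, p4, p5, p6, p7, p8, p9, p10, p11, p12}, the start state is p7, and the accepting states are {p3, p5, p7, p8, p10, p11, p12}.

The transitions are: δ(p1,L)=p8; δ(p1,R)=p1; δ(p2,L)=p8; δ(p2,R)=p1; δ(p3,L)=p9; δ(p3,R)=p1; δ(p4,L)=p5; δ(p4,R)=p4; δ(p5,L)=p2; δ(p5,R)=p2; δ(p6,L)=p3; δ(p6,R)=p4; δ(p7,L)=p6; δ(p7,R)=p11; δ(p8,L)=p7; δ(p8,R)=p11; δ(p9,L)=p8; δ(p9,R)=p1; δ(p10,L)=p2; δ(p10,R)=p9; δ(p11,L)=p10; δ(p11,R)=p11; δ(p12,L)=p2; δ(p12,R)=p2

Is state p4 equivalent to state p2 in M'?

No

First remove the unreachable states {p12}; 11 states remain.
Start with accepting vs non-accepting: {p3,p5,p7,p8,p10,p11} | {p1,p2,p4,p6,p9}.
On input L, block {p3,p5,p7,p8,p10,p11} splits into {p3,p5,p7,p10} and {p8,p11}.
Refine {p3,p5,p7,p10} on symbol R: members go to different blocks, giving {p3,p5,p10} and {p7}.
Split {p1,p2,p4,p6,p9} by δ(·,L) → {p1,p2,p9} and {p4,p6}.
On input L, block {p8,p11} splits into {p8} and {p11}.
No further refinement is possible. Final partition (6 blocks): {p3,p5,p10} | {p1,p2,p9} | {p8} | {p7} | {p4,p6} | {p11}.
p4 and p2 end up in different blocks, so they are distinguishable. For instance, the string 'LL' is accepted from only p2.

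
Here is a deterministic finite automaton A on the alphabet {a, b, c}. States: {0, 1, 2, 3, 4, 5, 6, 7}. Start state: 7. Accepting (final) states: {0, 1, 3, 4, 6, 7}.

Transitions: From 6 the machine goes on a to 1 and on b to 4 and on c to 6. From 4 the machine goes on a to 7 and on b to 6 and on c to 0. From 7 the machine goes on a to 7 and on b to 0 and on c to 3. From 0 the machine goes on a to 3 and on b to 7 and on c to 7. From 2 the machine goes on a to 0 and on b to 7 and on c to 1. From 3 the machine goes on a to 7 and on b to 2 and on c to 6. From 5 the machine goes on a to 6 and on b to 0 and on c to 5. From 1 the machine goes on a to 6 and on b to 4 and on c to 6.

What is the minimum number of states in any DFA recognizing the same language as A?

6

Reachable states from the start: {0,1,2,3,4,6,7}. Unreachable: {5} — drop them.
Initial partition by acceptance: {0,1,3,4,6,7} | {2}.
Refine {0,1,3,4,6,7} on symbol b: members go to different blocks, giving {0,1,4,6,7} and {3}.
Refine {0,1,4,6,7} on symbol a: members go to different blocks, giving {1,4,6,7} and {0}.
On input b, block {1,4,6,7} splits into {1,4,6} and {7}.
Split {1,4,6} by δ(·,a) → {1,6} and {4}.
The partition is now stable with 6 blocks: {1,6} | {2} | {3} | {0} | {7} | {4}.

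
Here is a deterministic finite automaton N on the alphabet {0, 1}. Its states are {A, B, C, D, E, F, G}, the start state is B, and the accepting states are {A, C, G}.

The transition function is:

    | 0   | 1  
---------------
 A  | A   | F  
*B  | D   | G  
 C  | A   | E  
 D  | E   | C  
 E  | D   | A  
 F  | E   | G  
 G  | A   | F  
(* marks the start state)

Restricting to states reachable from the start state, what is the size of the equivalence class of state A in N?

3

All states are reachable from the start state.
Initial partition by acceptance: {A,C,G} | {B,D,E,F}.
The partition is now stable with 2 blocks: {A,C,G} | {B,D,E,F}.
The equivalence class containing A is {A,C,G}, of size 3.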